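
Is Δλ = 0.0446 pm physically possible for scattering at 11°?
Yes, consistent

Calculate the expected shift for θ = 11°:

Δλ_expected = λ_C(1 - cos(11°))
Δλ_expected = 2.4263 × (1 - cos(11°))
Δλ_expected = 2.4263 × 0.0184
Δλ_expected = 0.0446 pm

Given shift: 0.0446 pm
Expected shift: 0.0446 pm
Difference: 0.0000 pm

The values match. This is consistent with Compton scattering at the stated angle.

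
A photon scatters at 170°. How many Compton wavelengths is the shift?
1.9848 λ_C

The Compton shift formula is:
Δλ = λ_C(1 - cos θ)

Dividing both sides by λ_C:
Δλ/λ_C = 1 - cos θ

For θ = 170°:
Δλ/λ_C = 1 - cos(170°)
Δλ/λ_C = 1 - -0.9848
Δλ/λ_C = 1.9848

This means the shift is 1.9848 × λ_C = 4.8158 pm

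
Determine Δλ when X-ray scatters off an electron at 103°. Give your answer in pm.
2.9721 pm

Using the Compton scattering formula:
Δλ = λ_C(1 - cos θ)

where λ_C = h/(m_e·c) ≈ 2.4263 pm is the Compton wavelength of an electron.

For θ = 103°:
cos(103°) = -0.2250
1 - cos(103°) = 1.2250

Δλ = 2.4263 × 1.2250
Δλ = 2.9721 pm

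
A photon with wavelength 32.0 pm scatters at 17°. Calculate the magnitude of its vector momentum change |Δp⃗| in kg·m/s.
6.1115e-24 kg·m/s

Photon momentum magnitude is p = h/λ.

Initial momentum:
p₀ = h/λ = 6.6261e-34/3.2000e-11 = 2.0706e-23 kg·m/s

After scattering:
λ' = λ + Δλ = 32.0 + 0.1060 = 32.1060 pm
p' = h/λ' = 6.6261e-34/3.2106e-11 = 2.0638e-23 kg·m/s

Momentum is a vector; the scattered photon's direction makes angle θ = 17° with the incident direction. The magnitude of the vector change Δp⃗ = p⃗₀ − p⃗' is found from the law of cosines:
|Δp⃗|² = p₀² + p'² − 2p₀p'cos θ
|Δp⃗|² = (2.0706e-23)² + (2.0638e-23)² − 2·2.0706e-23·2.0638e-23·cos(17°)
|Δp⃗| = 6.1115e-24 kg·m/s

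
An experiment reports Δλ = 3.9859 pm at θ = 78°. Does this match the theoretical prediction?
No, inconsistent

Calculate the expected shift for θ = 78°:

Δλ_expected = λ_C(1 - cos(78°))
Δλ_expected = 2.4263 × (1 - cos(78°))
Δλ_expected = 2.4263 × 0.7921
Δλ_expected = 1.9219 pm

Given shift: 3.9859 pm
Expected shift: 1.9219 pm
Difference: 2.0641 pm

The values do not match. The given shift corresponds to θ ≈ 130.0°, not 78°.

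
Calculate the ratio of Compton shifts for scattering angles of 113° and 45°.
113° produces the larger shift by a factor of 4.748

Calculate both shifts using Δλ = λ_C(1 - cos θ):

For θ₁ = 45°:
Δλ₁ = 2.4263 × (1 - cos(45°))
Δλ₁ = 2.4263 × 0.2929
Δλ₁ = 0.7106 pm

For θ₂ = 113°:
Δλ₂ = 2.4263 × (1 - cos(113°))
Δλ₂ = 2.4263 × 1.3907
Δλ₂ = 3.3743 pm

The 113° angle produces the larger shift.
Ratio: 3.3743/0.7106 = 4.748

(Intermediate values are shown rounded; full precision is carried through to the final answer.)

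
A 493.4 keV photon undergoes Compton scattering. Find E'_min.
168.3316 keV (at θ = 180°)

The scattered photon has minimum energy when its wavelength is maximum, i.e., when the Compton shift Δλ = λ_C(1 − cos θ) is maximum. This occurs at θ = 180° (backscattering), giving Δλ_max = 2λ_C = 4.8526 pm.

Initial wavelength: λ₀ = hc/E₀ = 2.5129 pm
Maximum final wavelength: λ'_max = λ₀ + 2λ_C = 2.5129 + 4.8526 = 7.3655 pm
Minimum final energy: E'_min = hc/λ'_max = 168.3316 keV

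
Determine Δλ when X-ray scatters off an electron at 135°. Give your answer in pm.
4.1420 pm

Using the Compton scattering formula:
Δλ = λ_C(1 - cos θ)

where λ_C = h/(m_e·c) ≈ 2.4263 pm is the Compton wavelength of an electron.

For θ = 135°:
cos(135°) = -0.7071
1 - cos(135°) = 1.7071

Δλ = 2.4263 × 1.7071
Δλ = 4.1420 pm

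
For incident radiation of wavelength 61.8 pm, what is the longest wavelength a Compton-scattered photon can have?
66.6526 pm (at θ = 180°)

The Compton shift is Δλ = λ_C(1 − cos θ).

Since cos θ ranges from −1 to 1, the factor (1 − cos θ) ranges from 0 to 2; the maximum shift occurs at θ = 180° (backscattering):
Δλ_max = 2λ_C = 2 × 2.4263 pm = 4.8526 pm

Maximum scattered wavelength:
λ'_max = λ₀ + Δλ_max = 61.8 + 4.8526 = 66.6526 pm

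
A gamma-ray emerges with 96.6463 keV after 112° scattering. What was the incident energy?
130.6000 keV

Convert final energy to wavelength (hc ≈ 1239.842 keV·pm):
λ' = hc/E' = 1239.842 / 96.6463 = 12.8287 pm

Calculate the Compton shift:
Δλ = λ_C(1 - cos(112°))
Δλ = 2.4263 × (1 - cos(112°))
Δλ = 3.3352 pm

Initial wavelength:
λ = λ' - Δλ = 12.8287 - 3.3352 = 9.4934 pm

Initial energy:
E = hc/λ = 1239.842 / 9.4934 = 130.6000 keV

(Intermediate values are shown rounded; full precision is carried through to the final answer.)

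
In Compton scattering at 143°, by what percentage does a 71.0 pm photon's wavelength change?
6.1465%

Calculate the Compton shift:
Δλ = λ_C(1 - cos(143°))
Δλ = 2.4263 × (1 - cos(143°))
Δλ = 2.4263 × 1.7986
Δλ = 4.3640 pm

Percentage change:
(Δλ/λ₀) × 100 = (4.3640/71.0) × 100
= 6.1465%

(Intermediate values are shown rounded; full precision is carried through to the final answer.)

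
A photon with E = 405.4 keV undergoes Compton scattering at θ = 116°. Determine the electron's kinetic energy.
216.0606 keV

By energy conservation: K_e = E_initial - E_final

First find the scattered photon energy:
Initial wavelength: λ = hc/E = 3.0583 pm
Compton shift: Δλ = λ_C(1 - cos(116°)) = 3.4899 pm
Final wavelength: λ' = 3.0583 + 3.4899 = 6.5483 pm
Final photon energy: E' = hc/λ' = 189.3394 keV

Electron kinetic energy:
K_e = E - E' = 405.4000 - 189.3394 = 216.0606 keV

(Intermediate values are shown rounded; full precision is carried through to the final answer.)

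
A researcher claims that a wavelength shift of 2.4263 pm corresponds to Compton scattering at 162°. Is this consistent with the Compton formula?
No, inconsistent

Calculate the expected shift for θ = 162°:

Δλ_expected = λ_C(1 - cos(162°))
Δλ_expected = 2.4263 × (1 - cos(162°))
Δλ_expected = 2.4263 × 1.9511
Δλ_expected = 4.7339 pm

Given shift: 2.4263 pm
Expected shift: 4.7339 pm
Difference: 2.3076 pm

The values do not match. The given shift corresponds to θ ≈ 90.0°, not 162°.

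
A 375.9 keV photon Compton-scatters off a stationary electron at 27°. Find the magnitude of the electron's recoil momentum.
9.1470e-23 kg·m/s

The electron is initially at rest, so by conservation of momentum:
p⃗_e = p⃗₀ − p⃗'  (incident photon momentum minus scattered photon momentum)

Photon momentum magnitudes (p = h/λ = E/c):
λ₀ = hc/E₀ = 3.2983 pm → p₀ = h/λ₀ = 2.0089e-22 kg·m/s
Δλ = λ_C(1 − cos 27°) = 0.2645 pm
λ' = 3.5628 pm → p' = h/λ' = 1.8598e-22 kg·m/s

The scattered photon makes angle θ = 27° with the incident direction, so by the law of cosines:
|p⃗_e|² = p₀² + p'² − 2p₀p'cos θ
|p⃗_e|² = (2.0089e-22)² + (1.8598e-22)² − 2·2.0089e-22·1.8598e-22·cos(27°)
|p⃗_e| = 9.1470e-23 kg·m/s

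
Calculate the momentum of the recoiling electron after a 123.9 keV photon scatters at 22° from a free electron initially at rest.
2.5075e-23 kg·m/s

The electron is initially at rest, so by conservation of momentum:
p⃗_e = p⃗₀ − p⃗'  (incident photon momentum minus scattered photon momentum)

Photon momentum magnitudes (p = h/λ = E/c):
λ₀ = hc/E₀ = 10.0068 pm → p₀ = h/λ₀ = 6.6216e-23 kg·m/s
Δλ = λ_C(1 − cos 22°) = 0.1767 pm
λ' = 10.1835 pm → p' = h/λ' = 6.5067e-23 kg·m/s

The scattered photon makes angle θ = 22° with the incident direction, so by the law of cosines:
|p⃗_e|² = p₀² + p'² − 2p₀p'cos θ
|p⃗_e|² = (6.6216e-23)² + (6.5067e-23)² − 2·6.6216e-23·6.5067e-23·cos(22°)
|p⃗_e| = 2.5075e-23 kg·m/s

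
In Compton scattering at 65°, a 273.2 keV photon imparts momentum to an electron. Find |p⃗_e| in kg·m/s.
1.4141e-22 kg·m/s

The electron is initially at rest, so by conservation of momentum:
p⃗_e = p⃗₀ − p⃗'  (incident photon momentum minus scattered photon momentum)

Photon momentum magnitudes (p = h/λ = E/c):
λ₀ = hc/E₀ = 4.5382 pm → p₀ = h/λ₀ = 1.4601e-22 kg·m/s
Δλ = λ_C(1 − cos 65°) = 1.4009 pm
λ' = 5.9391 pm → p' = h/λ' = 1.1157e-22 kg·m/s

The scattered photon makes angle θ = 65° with the incident direction, so by the law of cosines:
|p⃗_e|² = p₀² + p'² − 2p₀p'cos θ
|p⃗_e|² = (1.4601e-22)² + (1.1157e-22)² − 2·1.4601e-22·1.1157e-22·cos(65°)
|p⃗_e| = 1.4141e-22 kg·m/s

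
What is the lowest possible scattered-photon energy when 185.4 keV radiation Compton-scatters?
107.4386 keV (at θ = 180°)

The scattered photon has minimum energy when its wavelength is maximum, i.e., when the Compton shift Δλ = λ_C(1 − cos θ) is maximum. This occurs at θ = 180° (backscattering), giving Δλ_max = 2λ_C = 4.8526 pm.

Initial wavelength: λ₀ = hc/E₀ = 6.6874 pm
Maximum final wavelength: λ'_max = λ₀ + 2λ_C = 6.6874 + 4.8526 = 11.5400 pm
Minimum final energy: E'_min = hc/λ'_max = 107.4386 keV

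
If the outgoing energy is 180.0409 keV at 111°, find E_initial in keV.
345.2998 keV

Convert final energy to wavelength (hc ≈ 1239.842 keV·pm):
λ' = hc/E' = 1239.842 / 180.0409 = 6.8864 pm

Calculate the Compton shift:
Δλ = λ_C(1 - cos(111°))
Δλ = 2.4263 × (1 - cos(111°))
Δλ = 3.2958 pm

Initial wavelength:
λ = λ' - Δλ = 6.8864 - 3.2958 = 3.5906 pm

Initial energy:
E = hc/λ = 1239.842 / 3.5906 = 345.2998 keV

(Intermediate values are shown rounded; full precision is carried through to the final answer.)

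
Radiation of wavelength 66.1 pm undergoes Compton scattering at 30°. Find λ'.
66.4251 pm

Using the Compton formula: λ' = λ + λ_C(1 − cos θ)

For θ = 30°, cos θ = √3/2 (exact) ≈ 0.8660, so:
1 − cos 30° = 1 − (√3/2) ≈ 0.1340

Δλ = λ_C × 0.1340 = 2.4263 × 0.1340 = 0.3251 pm

λ' = 66.1 + 0.3251 = 66.4251 pm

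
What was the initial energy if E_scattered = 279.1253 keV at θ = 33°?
306.1000 keV

Convert final energy to wavelength (hc ≈ 1239.842 keV·pm):
λ' = hc/E' = 1239.842 / 279.1253 = 4.4419 pm

Calculate the Compton shift:
Δλ = λ_C(1 - cos(33°))
Δλ = 2.4263 × (1 - cos(33°))
Δλ = 0.3914 pm

Initial wavelength:
λ = λ' - Δλ = 4.4419 - 0.3914 = 4.0504 pm

Initial energy:
E = hc/λ = 1239.842 / 4.0504 = 306.1000 keV

(Intermediate values are shown rounded; full precision is carried through to the final answer.)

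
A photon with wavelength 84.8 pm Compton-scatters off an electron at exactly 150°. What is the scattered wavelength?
89.3276 pm

Using the Compton formula: λ' = λ + λ_C(1 − cos θ)

For θ = 150°, cos θ = -√3/2 (exact) ≈ -0.8660, so:
1 − cos 150° = 1 − (-√3/2) ≈ 1.8660

Δλ = λ_C × 1.8660 = 2.4263 × 1.8660 = 4.5276 pm

λ' = 84.8 + 4.5276 = 89.3276 pm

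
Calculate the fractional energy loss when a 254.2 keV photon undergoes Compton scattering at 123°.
0.4345 (or 43.45%)

Calculate initial and final photon energies:

Initial: E₀ = 254.2 keV → λ₀ = 4.8774 pm
Compton shift: Δλ = 3.7478 pm
Final wavelength: λ' = 8.6252 pm
Final energy: E' = 143.7465 keV

Fractional energy loss:
(E₀ - E')/E₀ = (254.2000 - 143.7465)/254.2000
= 110.4535/254.2000
= 0.4345
= 43.45%

(Intermediate values are shown rounded; full precision is carried through to the final answer.)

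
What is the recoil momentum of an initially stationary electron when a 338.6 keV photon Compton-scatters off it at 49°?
1.3954e-22 kg·m/s

The electron is initially at rest, so by conservation of momentum:
p⃗_e = p⃗₀ − p⃗'  (incident photon momentum minus scattered photon momentum)

Photon momentum magnitudes (p = h/λ = E/c):
λ₀ = hc/E₀ = 3.6617 pm → p₀ = h/λ₀ = 1.8096e-22 kg·m/s
Δλ = λ_C(1 − cos 49°) = 0.8345 pm
λ' = 4.4962 pm → p' = h/λ' = 1.4737e-22 kg·m/s

The scattered photon makes angle θ = 49° with the incident direction, so by the law of cosines:
|p⃗_e|² = p₀² + p'² − 2p₀p'cos θ
|p⃗_e|² = (1.8096e-22)² + (1.4737e-22)² − 2·1.8096e-22·1.4737e-22·cos(49°)
|p⃗_e| = 1.3954e-22 kg·m/s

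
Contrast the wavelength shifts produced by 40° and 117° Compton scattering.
117° produces the larger shift by a factor of 6.215

Calculate both shifts using Δλ = λ_C(1 - cos θ):

For θ₁ = 40°:
Δλ₁ = 2.4263 × (1 - cos(40°))
Δλ₁ = 2.4263 × 0.2340
Δλ₁ = 0.5676 pm

For θ₂ = 117°:
Δλ₂ = 2.4263 × (1 - cos(117°))
Δλ₂ = 2.4263 × 1.4540
Δλ₂ = 3.5278 pm

The 117° angle produces the larger shift.
Ratio: 3.5278/0.5676 = 6.215

(Intermediate values are shown rounded; full precision is carried through to the final answer.)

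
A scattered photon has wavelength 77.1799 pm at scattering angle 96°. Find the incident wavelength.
74.5000 pm

From λ' = λ + Δλ, we have λ = λ' - Δλ

First calculate the Compton shift:
Δλ = λ_C(1 - cos θ)
Δλ = 2.4263 × (1 - cos(96°))
Δλ = 2.4263 × 1.1045
Δλ = 2.6799 pm

Initial wavelength:
λ = λ' - Δλ
λ = 77.1799 - 2.6799
λ = 74.5000 pm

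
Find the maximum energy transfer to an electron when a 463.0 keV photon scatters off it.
298.3565 keV

Maximum energy transfer occurs at θ = 180° (backscattering).

Initial photon: E₀ = 463.0 keV → λ₀ = 2.6778 pm

Maximum Compton shift (at 180°):
Δλ_max = 2λ_C = 2 × 2.4263 = 4.8526 pm

Final wavelength:
λ' = 2.6778 + 4.8526 = 7.5305 pm

Minimum photon energy (maximum energy to electron):
E'_min = hc/λ' = 164.6435 keV

Maximum electron kinetic energy:
K_max = E₀ - E'_min = 463.0000 - 164.6435 = 298.3565 keV

(Intermediate values are shown rounded; full precision is carried through to the final answer.)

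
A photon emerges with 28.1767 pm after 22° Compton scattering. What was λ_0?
28.0000 pm

From λ' = λ + Δλ, we have λ = λ' - Δλ

First calculate the Compton shift:
Δλ = λ_C(1 - cos θ)
Δλ = 2.4263 × (1 - cos(22°))
Δλ = 2.4263 × 0.0728
Δλ = 0.1767 pm

Initial wavelength:
λ = λ' - Δλ
λ = 28.1767 - 0.1767
λ = 28.0000 pm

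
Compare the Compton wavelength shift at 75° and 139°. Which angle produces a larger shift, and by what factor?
139° produces the larger shift by a factor of 2.367

Calculate both shifts using Δλ = λ_C(1 - cos θ):

For θ₁ = 75°:
Δλ₁ = 2.4263 × (1 - cos(75°))
Δλ₁ = 2.4263 × 0.7412
Δλ₁ = 1.7983 pm

For θ₂ = 139°:
Δλ₂ = 2.4263 × (1 - cos(139°))
Δλ₂ = 2.4263 × 1.7547
Δλ₂ = 4.2575 pm

The 139° angle produces the larger shift.
Ratio: 4.2575/1.7983 = 2.367

(Intermediate values are shown rounded; full precision is carried through to the final answer.)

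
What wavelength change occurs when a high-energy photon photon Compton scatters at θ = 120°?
3.6395 pm

Using the Compton scattering formula:
Δλ = λ_C(1 - cos θ)

where λ_C = h/(m_e·c) ≈ 2.4263 pm is the Compton wavelength of an electron.

For θ = 120°:
cos(120°) = -0.5000
1 - cos(120°) = 1.5000

Δλ = 2.4263 × 1.5000
Δλ = 3.6395 pm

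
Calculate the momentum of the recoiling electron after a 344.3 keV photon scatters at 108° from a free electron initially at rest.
2.3353e-22 kg·m/s

The electron is initially at rest, so by conservation of momentum:
p⃗_e = p⃗₀ − p⃗'  (incident photon momentum minus scattered photon momentum)

Photon momentum magnitudes (p = h/λ = E/c):
λ₀ = hc/E₀ = 3.6011 pm → p₀ = h/λ₀ = 1.8400e-22 kg·m/s
Δλ = λ_C(1 − cos 108°) = 3.1761 pm
λ' = 6.7771 pm → p' = h/λ' = 9.7771e-23 kg·m/s

The scattered photon makes angle θ = 108° with the incident direction, so by the law of cosines:
|p⃗_e|² = p₀² + p'² − 2p₀p'cos θ
|p⃗_e|² = (1.8400e-22)² + (9.7771e-23)² − 2·1.8400e-22·9.7771e-23·cos(108°)
|p⃗_e| = 2.3353e-22 kg·m/s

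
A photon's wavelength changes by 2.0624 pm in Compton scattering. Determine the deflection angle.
81.37°

From the Compton formula Δλ = λ_C(1 - cos θ), we can solve for θ:

cos θ = 1 - Δλ/λ_C

Given:
- Δλ = 2.0624 pm
- λ_C = h/(m_e·c) ≈ 2.42631024 pm

cos θ = 1 - 2.0624/2.42631024
cos θ = 1 - 0.850015
cos θ = 0.149985

θ = arccos(0.149985)
θ = 81.37°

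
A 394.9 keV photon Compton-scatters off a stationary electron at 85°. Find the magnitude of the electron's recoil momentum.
2.3516e-22 kg·m/s

The electron is initially at rest, so by conservation of momentum:
p⃗_e = p⃗₀ − p⃗'  (incident photon momentum minus scattered photon momentum)

Photon momentum magnitudes (p = h/λ = E/c):
λ₀ = hc/E₀ = 3.1396 pm → p₀ = h/λ₀ = 2.1105e-22 kg·m/s
Δλ = λ_C(1 − cos 85°) = 2.2148 pm
λ' = 5.3545 pm → p' = h/λ' = 1.2375e-22 kg·m/s

The scattered photon makes angle θ = 85° with the incident direction, so by the law of cosines:
|p⃗_e|² = p₀² + p'² − 2p₀p'cos θ
|p⃗_e|² = (2.1105e-22)² + (1.2375e-22)² − 2·2.1105e-22·1.2375e-22·cos(85°)
|p⃗_e| = 2.3516e-22 kg·m/s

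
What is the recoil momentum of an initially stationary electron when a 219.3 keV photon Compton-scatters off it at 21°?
4.2245e-23 kg·m/s

The electron is initially at rest, so by conservation of momentum:
p⃗_e = p⃗₀ − p⃗'  (incident photon momentum minus scattered photon momentum)

Photon momentum magnitudes (p = h/λ = E/c):
λ₀ = hc/E₀ = 5.6536 pm → p₀ = h/λ₀ = 1.1720e-22 kg·m/s
Δλ = λ_C(1 − cos 21°) = 0.1612 pm
λ' = 5.8148 pm → p' = h/λ' = 1.1395e-22 kg·m/s

The scattered photon makes angle θ = 21° with the incident direction, so by the law of cosines:
|p⃗_e|² = p₀² + p'² − 2p₀p'cos θ
|p⃗_e|² = (1.1720e-22)² + (1.1395e-22)² − 2·1.1720e-22·1.1395e-22·cos(21°)
|p⃗_e| = 4.2245e-23 kg·m/s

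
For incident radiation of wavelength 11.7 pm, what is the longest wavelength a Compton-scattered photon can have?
16.5526 pm (at θ = 180°)

The Compton shift is Δλ = λ_C(1 − cos θ).

Since cos θ ranges from −1 to 1, the factor (1 − cos θ) ranges from 0 to 2; the maximum shift occurs at θ = 180° (backscattering):
Δλ_max = 2λ_C = 2 × 2.4263 pm = 4.8526 pm

Maximum scattered wavelength:
λ'_max = λ₀ + Δλ_max = 11.7 + 4.8526 = 16.5526 pm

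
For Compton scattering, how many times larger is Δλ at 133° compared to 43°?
133° produces the larger shift by a factor of 6.261

Calculate both shifts using Δλ = λ_C(1 - cos θ):

For θ₁ = 43°:
Δλ₁ = 2.4263 × (1 - cos(43°))
Δλ₁ = 2.4263 × 0.2686
Δλ₁ = 0.6518 pm

For θ₂ = 133°:
Δλ₂ = 2.4263 × (1 - cos(133°))
Δλ₂ = 2.4263 × 1.6820
Δλ₂ = 4.0810 pm

The 133° angle produces the larger shift.
Ratio: 4.0810/0.6518 = 6.261

(Intermediate values are shown rounded; full precision is carried through to the final answer.)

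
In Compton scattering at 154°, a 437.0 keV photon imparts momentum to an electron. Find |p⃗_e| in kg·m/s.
3.1597e-22 kg·m/s

The electron is initially at rest, so by conservation of momentum:
p⃗_e = p⃗₀ − p⃗'  (incident photon momentum minus scattered photon momentum)

Photon momentum magnitudes (p = h/λ = E/c):
λ₀ = hc/E₀ = 2.8372 pm → p₀ = h/λ₀ = 2.3355e-22 kg·m/s
Δλ = λ_C(1 − cos 154°) = 4.6071 pm
λ' = 7.4442 pm → p' = h/λ' = 8.9009e-23 kg·m/s

The scattered photon makes angle θ = 154° with the incident direction, so by the law of cosines:
|p⃗_e|² = p₀² + p'² − 2p₀p'cos θ
|p⃗_e|² = (2.3355e-22)² + (8.9009e-23)² − 2·2.3355e-22·8.9009e-23·cos(154°)
|p⃗_e| = 3.1597e-22 kg·m/s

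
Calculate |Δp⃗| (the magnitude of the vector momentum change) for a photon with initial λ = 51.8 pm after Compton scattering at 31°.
6.8146e-24 kg·m/s

Photon momentum magnitude is p = h/λ.

Initial momentum:
p₀ = h/λ = 6.6261e-34/5.1800e-11 = 1.2792e-23 kg·m/s

After scattering:
λ' = λ + Δλ = 51.8 + 0.3466 = 52.1466 pm
p' = h/λ' = 6.6261e-34/5.2147e-11 = 1.2707e-23 kg·m/s

Momentum is a vector; the scattered photon's direction makes angle θ = 31° with the incident direction. The magnitude of the vector change Δp⃗ = p⃗₀ − p⃗' is found from the law of cosines:
|Δp⃗|² = p₀² + p'² − 2p₀p'cos θ
|Δp⃗|² = (1.2792e-23)² + (1.2707e-23)² − 2·1.2792e-23·1.2707e-23·cos(31°)
|Δp⃗| = 6.8146e-24 kg·m/s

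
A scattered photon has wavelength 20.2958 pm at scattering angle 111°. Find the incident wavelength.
17.0000 pm

From λ' = λ + Δλ, we have λ = λ' - Δλ

First calculate the Compton shift:
Δλ = λ_C(1 - cos θ)
Δλ = 2.4263 × (1 - cos(111°))
Δλ = 2.4263 × 1.3584
Δλ = 3.2958 pm

Initial wavelength:
λ = λ' - Δλ
λ = 20.2958 - 3.2958
λ = 17.0000 pm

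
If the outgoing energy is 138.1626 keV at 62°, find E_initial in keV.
161.2999 keV

Convert final energy to wavelength (hc ≈ 1239.842 keV·pm):
λ' = hc/E' = 1239.842 / 138.1626 = 8.9738 pm

Calculate the Compton shift:
Δλ = λ_C(1 - cos(62°))
Δλ = 2.4263 × (1 - cos(62°))
Δλ = 1.2872 pm

Initial wavelength:
λ = λ' - Δλ = 8.9738 - 1.2872 = 7.6866 pm

Initial energy:
E = hc/λ = 1239.842 / 7.6866 = 161.2999 keV

(Intermediate values are shown rounded; full precision is carried through to the final answer.)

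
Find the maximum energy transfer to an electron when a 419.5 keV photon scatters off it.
260.7117 keV

Maximum energy transfer occurs at θ = 180° (backscattering).

Initial photon: E₀ = 419.5 keV → λ₀ = 2.9555 pm

Maximum Compton shift (at 180°):
Δλ_max = 2λ_C = 2 × 2.4263 = 4.8526 pm

Final wavelength:
λ' = 2.9555 + 4.8526 = 7.8081 pm

Minimum photon energy (maximum energy to electron):
E'_min = hc/λ' = 158.7883 keV

Maximum electron kinetic energy:
K_max = E₀ - E'_min = 419.5000 - 158.7883 = 260.7117 keV

(Intermediate values are shown rounded; full precision is carried through to the final answer.)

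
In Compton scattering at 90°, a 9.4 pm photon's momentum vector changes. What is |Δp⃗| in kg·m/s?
9.0045e-23 kg·m/s

Photon momentum magnitude is p = h/λ.

Initial momentum:
p₀ = h/λ = 6.6261e-34/9.4000e-12 = 7.0490e-23 kg·m/s

After scattering:
λ' = λ + Δλ = 9.4 + 2.4263 = 11.8263 pm
p' = h/λ' = 6.6261e-34/1.1826e-11 = 5.6028e-23 kg·m/s

Momentum is a vector; the scattered photon's direction makes angle θ = 90° with the incident direction. The magnitude of the vector change Δp⃗ = p⃗₀ − p⃗' is found from the law of cosines:
|Δp⃗|² = p₀² + p'² − 2p₀p'cos θ
|Δp⃗|² = (7.0490e-23)² + (5.6028e-23)² − 2·7.0490e-23·5.6028e-23·cos(90°)
|Δp⃗| = 9.0045e-23 kg·m/s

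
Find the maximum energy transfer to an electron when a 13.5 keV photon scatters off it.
0.6775 keV

Maximum energy transfer occurs at θ = 180° (backscattering).

Initial photon: E₀ = 13.5 keV → λ₀ = 91.8401 pm

Maximum Compton shift (at 180°):
Δλ_max = 2λ_C = 2 × 2.4263 = 4.8526 pm

Final wavelength:
λ' = 91.8401 + 4.8526 = 96.6928 pm

Minimum photon energy (maximum energy to electron):
E'_min = hc/λ' = 12.8225 keV

Maximum electron kinetic energy:
K_max = E₀ - E'_min = 13.5000 - 12.8225 = 0.6775 keV

(Intermediate values are shown rounded; full precision is carried through to the final answer.)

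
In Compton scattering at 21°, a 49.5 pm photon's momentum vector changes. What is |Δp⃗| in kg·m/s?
4.8711e-24 kg·m/s

Photon momentum magnitude is p = h/λ.

Initial momentum:
p₀ = h/λ = 6.6261e-34/4.9500e-11 = 1.3386e-23 kg·m/s

After scattering:
λ' = λ + Δλ = 49.5 + 0.1612 = 49.6612 pm
p' = h/λ' = 6.6261e-34/4.9661e-11 = 1.3343e-23 kg·m/s

Momentum is a vector; the scattered photon's direction makes angle θ = 21° with the incident direction. The magnitude of the vector change Δp⃗ = p⃗₀ − p⃗' is found from the law of cosines:
|Δp⃗|² = p₀² + p'² − 2p₀p'cos θ
|Δp⃗|² = (1.3386e-23)² + (1.3343e-23)² − 2·1.3386e-23·1.3343e-23·cos(21°)
|Δp⃗| = 4.8711e-24 kg·m/s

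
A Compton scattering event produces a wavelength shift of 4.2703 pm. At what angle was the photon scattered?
139.46°

From the Compton formula Δλ = λ_C(1 - cos θ), we can solve for θ:

cos θ = 1 - Δλ/λ_C

Given:
- Δλ = 4.2703 pm
- λ_C = h/(m_e·c) ≈ 2.42631024 pm

cos θ = 1 - 4.2703/2.42631024
cos θ = 1 - 1.759998
cos θ = -0.759998

θ = arccos(-0.759998)
θ = 139.46°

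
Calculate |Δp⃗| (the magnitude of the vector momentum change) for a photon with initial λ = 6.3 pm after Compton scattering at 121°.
1.5056e-22 kg·m/s

Photon momentum magnitude is p = h/λ.

Initial momentum:
p₀ = h/λ = 6.6261e-34/6.3000e-12 = 1.0518e-22 kg·m/s

After scattering:
λ' = λ + Δλ = 6.3 + 3.6760 = 9.9760 pm
p' = h/λ' = 6.6261e-34/9.9760e-12 = 6.6420e-23 kg·m/s

Momentum is a vector; the scattered photon's direction makes angle θ = 121° with the incident direction. The magnitude of the vector change Δp⃗ = p⃗₀ − p⃗' is found from the law of cosines:
|Δp⃗|² = p₀² + p'² − 2p₀p'cos θ
|Δp⃗|² = (1.0518e-22)² + (6.6420e-23)² − 2·1.0518e-22·6.6420e-23·cos(121°)
|Δp⃗| = 1.5056e-22 kg·m/s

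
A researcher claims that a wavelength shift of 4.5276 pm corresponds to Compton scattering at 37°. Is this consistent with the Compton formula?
No, inconsistent

Calculate the expected shift for θ = 37°:

Δλ_expected = λ_C(1 - cos(37°))
Δλ_expected = 2.4263 × (1 - cos(37°))
Δλ_expected = 2.4263 × 0.2014
Δλ_expected = 0.4886 pm

Given shift: 4.5276 pm
Expected shift: 0.4886 pm
Difference: 4.0390 pm

The values do not match. The given shift corresponds to θ ≈ 150.0°, not 37°.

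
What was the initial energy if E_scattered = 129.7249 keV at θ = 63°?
150.6000 keV

Convert final energy to wavelength (hc ≈ 1239.842 keV·pm):
λ' = hc/E' = 1239.842 / 129.7249 = 9.5575 pm

Calculate the Compton shift:
Δλ = λ_C(1 - cos(63°))
Δλ = 2.4263 × (1 - cos(63°))
Δλ = 1.3248 pm

Initial wavelength:
λ = λ' - Δλ = 9.5575 - 1.3248 = 8.2327 pm

Initial energy:
E = hc/λ = 1239.842 / 8.2327 = 150.6000 keV

(Intermediate values are shown rounded; full precision is carried through to the final answer.)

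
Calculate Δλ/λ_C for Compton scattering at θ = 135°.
1.7071 λ_C

The Compton shift formula is:
Δλ = λ_C(1 - cos θ)

Dividing both sides by λ_C:
Δλ/λ_C = 1 - cos θ

For θ = 135°:
Δλ/λ_C = 1 - cos(135°)
Δλ/λ_C = 1 - -0.7071
Δλ/λ_C = 1.7071

This means the shift is 1.7071 × λ_C = 4.1420 pm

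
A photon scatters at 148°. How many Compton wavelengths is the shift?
1.8480 λ_C

The Compton shift formula is:
Δλ = λ_C(1 - cos θ)

Dividing both sides by λ_C:
Δλ/λ_C = 1 - cos θ

For θ = 148°:
Δλ/λ_C = 1 - cos(148°)
Δλ/λ_C = 1 - -0.8480
Δλ/λ_C = 1.8480

This means the shift is 1.8480 × λ_C = 4.4839 pm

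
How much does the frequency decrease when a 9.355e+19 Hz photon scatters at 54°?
2.225e+19 Hz (decrease)

Convert frequency to wavelength (c = 299792458 m/s):
λ₀ = c/f₀ = 299792458/9.355e+19 = 3.2046227e-12 m = 3.2046 pm

Calculate Compton shift:
Δλ = λ_C(1 - cos(54°)) = 1.0002 pm

Final wavelength:
λ' = λ₀ + Δλ = 3.2046 + 1.0002 = 4.2048 pm

Final frequency:
f' = c/λ' = 299792458/4.2047836e-12 = 7.1297952e+19 Hz

Frequency shift (decrease):
Δf = f₀ - f' = 9.355e+19 - 7.1297952e+19 = 2.225e+19 Hz

(Intermediate values are shown rounded; full precision is carried through to the final answer.)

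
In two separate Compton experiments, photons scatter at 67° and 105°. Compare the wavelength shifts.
105° produces the larger shift by a factor of 2.066

Calculate both shifts using Δλ = λ_C(1 - cos θ):

For θ₁ = 67°:
Δλ₁ = 2.4263 × (1 - cos(67°))
Δλ₁ = 2.4263 × 0.6093
Δλ₁ = 1.4783 pm

For θ₂ = 105°:
Δλ₂ = 2.4263 × (1 - cos(105°))
Δλ₂ = 2.4263 × 1.2588
Δλ₂ = 3.0543 pm

The 105° angle produces the larger shift.
Ratio: 3.0543/1.4783 = 2.066

(Intermediate values are shown rounded; full precision is carried through to the final answer.)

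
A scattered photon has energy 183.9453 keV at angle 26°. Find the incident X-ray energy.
190.9000 keV

Convert final energy to wavelength (hc ≈ 1239.842 keV·pm):
λ' = hc/E' = 1239.842 / 183.9453 = 6.7403 pm

Calculate the Compton shift:
Δλ = λ_C(1 - cos(26°))
Δλ = 2.4263 × (1 - cos(26°))
Δλ = 0.2456 pm

Initial wavelength:
λ = λ' - Δλ = 6.7403 - 0.2456 = 6.4947 pm

Initial energy:
E = hc/λ = 1239.842 / 6.4947 = 190.9000 keV

(Intermediate values are shown rounded; full precision is carried through to the final answer.)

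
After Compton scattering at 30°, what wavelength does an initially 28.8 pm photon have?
29.1251 pm

Using the Compton formula: λ' = λ + λ_C(1 − cos θ)

For θ = 30°, cos θ = √3/2 (exact) ≈ 0.8660, so:
1 − cos 30° = 1 − (√3/2) ≈ 0.1340

Δλ = λ_C × 0.1340 = 2.4263 × 0.1340 = 0.3251 pm

λ' = 28.8 + 0.3251 = 29.1251 pm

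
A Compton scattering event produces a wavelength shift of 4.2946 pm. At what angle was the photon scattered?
140.36°

From the Compton formula Δλ = λ_C(1 - cos θ), we can solve for θ:

cos θ = 1 - Δλ/λ_C

Given:
- Δλ = 4.2946 pm
- λ_C = h/(m_e·c) ≈ 2.42631024 pm

cos θ = 1 - 4.2946/2.42631024
cos θ = 1 - 1.770013
cos θ = -0.770013

θ = arccos(-0.770013)
θ = 140.36°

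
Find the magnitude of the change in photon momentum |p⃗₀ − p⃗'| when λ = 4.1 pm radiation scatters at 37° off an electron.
9.8462e-23 kg·m/s

Photon momentum magnitude is p = h/λ.

Initial momentum:
p₀ = h/λ = 6.6261e-34/4.1000e-12 = 1.6161e-22 kg·m/s

After scattering:
λ' = λ + Δλ = 4.1 + 0.4886 = 4.5886 pm
p' = h/λ' = 6.6261e-34/4.5886e-12 = 1.4440e-22 kg·m/s

Momentum is a vector; the scattered photon's direction makes angle θ = 37° with the incident direction. The magnitude of the vector change Δp⃗ = p⃗₀ − p⃗' is found from the law of cosines:
|Δp⃗|² = p₀² + p'² − 2p₀p'cos θ
|Δp⃗|² = (1.6161e-22)² + (1.4440e-22)² − 2·1.6161e-22·1.4440e-22·cos(37°)
|Δp⃗| = 9.8462e-23 kg·m/s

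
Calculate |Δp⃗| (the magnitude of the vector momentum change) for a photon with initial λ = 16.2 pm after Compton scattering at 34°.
2.3639e-23 kg·m/s

Photon momentum magnitude is p = h/λ.

Initial momentum:
p₀ = h/λ = 6.6261e-34/1.6200e-11 = 4.0902e-23 kg·m/s

After scattering:
λ' = λ + Δλ = 16.2 + 0.4148 = 16.6148 pm
p' = h/λ' = 6.6261e-34/1.6615e-11 = 3.9881e-23 kg·m/s

Momentum is a vector; the scattered photon's direction makes angle θ = 34° with the incident direction. The magnitude of the vector change Δp⃗ = p⃗₀ − p⃗' is found from the law of cosines:
|Δp⃗|² = p₀² + p'² − 2p₀p'cos θ
|Δp⃗|² = (4.0902e-23)² + (3.9881e-23)² − 2·4.0902e-23·3.9881e-23·cos(34°)
|Δp⃗| = 2.3639e-23 kg·m/s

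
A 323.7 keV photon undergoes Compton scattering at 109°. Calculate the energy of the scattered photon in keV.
175.9525 keV

First convert energy to wavelength:
λ = hc/E, with hc ≈ 1239.842 keV·pm (i.e. 1239.842 eV·nm)

For E = 323.7 keV = 323700 eV:
λ = 1239.842 keV·pm / 323.7 keV
λ = 3.8302 pm

Calculate the Compton shift:
Δλ = λ_C(1 - cos(109°)) = 2.4263 × 1.3256
Δλ = 3.2162 pm

Final wavelength:
λ' = 3.8302 + 3.2162 = 7.0465 pm

Final energy:
E' = hc/λ' = 1239.842 / 7.0465 = 175.9525 keV

(Intermediate values are shown rounded; full precision is carried through to the final answer.)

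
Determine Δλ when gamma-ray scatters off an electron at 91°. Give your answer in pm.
2.4687 pm

Using the Compton scattering formula:
Δλ = λ_C(1 - cos θ)

where λ_C = h/(m_e·c) ≈ 2.4263 pm is the Compton wavelength of an electron.

For θ = 91°:
cos(91°) = -0.0175
1 - cos(91°) = 1.0175

Δλ = 2.4263 × 1.0175
Δλ = 2.4687 pm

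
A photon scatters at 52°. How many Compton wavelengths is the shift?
0.3843 λ_C

The Compton shift formula is:
Δλ = λ_C(1 - cos θ)

Dividing both sides by λ_C:
Δλ/λ_C = 1 - cos θ

For θ = 52°:
Δλ/λ_C = 1 - cos(52°)
Δλ/λ_C = 1 - 0.6157
Δλ/λ_C = 0.3843

This means the shift is 0.3843 × λ_C = 0.9325 pm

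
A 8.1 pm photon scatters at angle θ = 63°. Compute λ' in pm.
9.4248 pm

Using the Compton scattering formula:
λ' = λ + Δλ = λ + λ_C(1 - cos θ)

Given:
- Initial wavelength λ = 8.1 pm
- Scattering angle θ = 63°
- Compton wavelength λ_C ≈ 2.4263 pm

Calculate the shift:
Δλ = 2.4263 × (1 - cos(63°))
Δλ = 2.4263 × 0.5460
Δλ = 1.3248 pm

Final wavelength:
λ' = 8.1 + 1.3248 = 9.4248 pm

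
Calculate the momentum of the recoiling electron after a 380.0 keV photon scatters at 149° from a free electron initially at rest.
2.7966e-22 kg·m/s

The electron is initially at rest, so by conservation of momentum:
p⃗_e = p⃗₀ − p⃗'  (incident photon momentum minus scattered photon momentum)

Photon momentum magnitudes (p = h/λ = E/c):
λ₀ = hc/E₀ = 3.2627 pm → p₀ = h/λ₀ = 2.0308e-22 kg·m/s
Δλ = λ_C(1 − cos 149°) = 4.5061 pm
λ' = 7.7688 pm → p' = h/λ' = 8.5291e-23 kg·m/s

The scattered photon makes angle θ = 149° with the incident direction, so by the law of cosines:
|p⃗_e|² = p₀² + p'² − 2p₀p'cos θ
|p⃗_e|² = (2.0308e-22)² + (8.5291e-23)² − 2·2.0308e-22·8.5291e-23·cos(149°)
|p⃗_e| = 2.7966e-22 kg·m/s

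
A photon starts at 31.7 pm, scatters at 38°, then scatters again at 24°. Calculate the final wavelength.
32.4241 pm

Apply Compton shift twice:

First scattering at θ₁ = 38°:
Δλ₁ = λ_C(1 - cos(38°))
Δλ₁ = 2.4263 × 0.2120
Δλ₁ = 0.5144 pm

After first scattering:
λ₁ = 31.7 + 0.5144 = 32.2144 pm

Second scattering at θ₂ = 24°:
Δλ₂ = λ_C(1 - cos(24°))
Δλ₂ = 2.4263 × 0.0865
Δλ₂ = 0.2098 pm

Final wavelength:
λ₂ = 32.2144 + 0.2098 = 32.4241 pm

Total shift: Δλ_total = 0.5144 + 0.2098 = 0.7241 pm

(Intermediate values are shown rounded; full precision is carried through to the final answer.)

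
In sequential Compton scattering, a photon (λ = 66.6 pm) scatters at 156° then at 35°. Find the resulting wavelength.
71.6816 pm

Apply Compton shift twice:

First scattering at θ₁ = 156°:
Δλ₁ = λ_C(1 - cos(156°))
Δλ₁ = 2.4263 × 1.9135
Δλ₁ = 4.6429 pm

After first scattering:
λ₁ = 66.6 + 4.6429 = 71.2429 pm

Second scattering at θ₂ = 35°:
Δλ₂ = λ_C(1 - cos(35°))
Δλ₂ = 2.4263 × 0.1808
Δλ₂ = 0.4388 pm

Final wavelength:
λ₂ = 71.2429 + 0.4388 = 71.6816 pm

Total shift: Δλ_total = 4.6429 + 0.4388 = 5.0816 pm

(Intermediate values are shown rounded; full precision is carried through to the final answer.)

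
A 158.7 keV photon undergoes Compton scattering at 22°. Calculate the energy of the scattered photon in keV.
155.1905 keV

First convert energy to wavelength:
λ = hc/E, with hc ≈ 1239.842 keV·pm (i.e. 1239.842 eV·nm)

For E = 158.7 keV = 158700 eV:
λ = 1239.842 keV·pm / 158.7 keV
λ = 7.8125 pm

Calculate the Compton shift:
Δλ = λ_C(1 - cos(22°)) = 2.4263 × 0.0728
Δλ = 0.1767 pm

Final wavelength:
λ' = 7.8125 + 0.1767 = 7.9892 pm

Final energy:
E' = hc/λ' = 1239.842 / 7.9892 = 155.1905 keV

(Intermediate values are shown rounded; full precision is carried through to the final answer.)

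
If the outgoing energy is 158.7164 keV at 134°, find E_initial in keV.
335.1002 keV

Convert final energy to wavelength (hc ≈ 1239.842 keV·pm):
λ' = hc/E' = 1239.842 / 158.7164 = 7.8117 pm

Calculate the Compton shift:
Δλ = λ_C(1 - cos(134°))
Δλ = 2.4263 × (1 - cos(134°))
Δλ = 4.1118 pm

Initial wavelength:
λ = λ' - Δλ = 7.8117 - 4.1118 = 3.6999 pm

Initial energy:
E = hc/λ = 1239.842 / 3.6999 = 335.1002 keV

(Intermediate values are shown rounded; full precision is carried through to the final answer.)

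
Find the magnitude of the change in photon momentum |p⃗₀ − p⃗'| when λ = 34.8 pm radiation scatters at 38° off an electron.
1.2310e-23 kg·m/s

Photon momentum magnitude is p = h/λ.

Initial momentum:
p₀ = h/λ = 6.6261e-34/3.4800e-11 = 1.9040e-23 kg·m/s

After scattering:
λ' = λ + Δλ = 34.8 + 0.5144 = 35.3144 pm
p' = h/λ' = 6.6261e-34/3.5314e-11 = 1.8763e-23 kg·m/s

Momentum is a vector; the scattered photon's direction makes angle θ = 38° with the incident direction. The magnitude of the vector change Δp⃗ = p⃗₀ − p⃗' is found from the law of cosines:
|Δp⃗|² = p₀² + p'² − 2p₀p'cos θ
|Δp⃗|² = (1.9040e-23)² + (1.8763e-23)² − 2·1.9040e-23·1.8763e-23·cos(38°)
|Δp⃗| = 1.2310e-23 kg·m/s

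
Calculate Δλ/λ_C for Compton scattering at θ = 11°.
0.0184 λ_C

The Compton shift formula is:
Δλ = λ_C(1 - cos θ)

Dividing both sides by λ_C:
Δλ/λ_C = 1 - cos θ

For θ = 11°:
Δλ/λ_C = 1 - cos(11°)
Δλ/λ_C = 1 - 0.9816
Δλ/λ_C = 0.0184

This means the shift is 0.0184 × λ_C = 0.0446 pm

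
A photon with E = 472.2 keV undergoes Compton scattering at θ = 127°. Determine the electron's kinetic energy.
281.8116 keV

By energy conservation: K_e = E_initial - E_final

First find the scattered photon energy:
Initial wavelength: λ = hc/E = 2.6257 pm
Compton shift: Δλ = λ_C(1 - cos(127°)) = 3.8865 pm
Final wavelength: λ' = 2.6257 + 3.8865 = 6.5122 pm
Final photon energy: E' = hc/λ' = 190.3884 keV

Electron kinetic energy:
K_e = E - E' = 472.2000 - 190.3884 = 281.8116 keV

(Intermediate values are shown rounded; full precision is carried through to the final answer.)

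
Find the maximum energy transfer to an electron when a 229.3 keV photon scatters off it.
108.4541 keV

Maximum energy transfer occurs at θ = 180° (backscattering).

Initial photon: E₀ = 229.3 keV → λ₀ = 5.4071 pm

Maximum Compton shift (at 180°):
Δλ_max = 2λ_C = 2 × 2.4263 = 4.8526 pm

Final wavelength:
λ' = 5.4071 + 4.8526 = 10.2597 pm

Minimum photon energy (maximum energy to electron):
E'_min = hc/λ' = 120.8459 keV

Maximum electron kinetic energy:
K_max = E₀ - E'_min = 229.3000 - 120.8459 = 108.4541 keV

(Intermediate values are shown rounded; full precision is carried through to the final answer.)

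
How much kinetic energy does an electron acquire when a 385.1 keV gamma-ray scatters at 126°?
209.7828 keV

By energy conservation: K_e = E_initial - E_final

First find the scattered photon energy:
Initial wavelength: λ = hc/E = 3.2195 pm
Compton shift: Δλ = λ_C(1 - cos(126°)) = 3.8525 pm
Final wavelength: λ' = 3.2195 + 3.8525 = 7.0720 pm
Final photon energy: E' = hc/λ' = 175.3172 keV

Electron kinetic energy:
K_e = E - E' = 385.1000 - 175.3172 = 209.7828 keV

(Intermediate values are shown rounded; full precision is carried through to the final answer.)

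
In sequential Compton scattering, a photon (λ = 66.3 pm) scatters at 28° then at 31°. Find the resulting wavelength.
66.9306 pm

Apply Compton shift twice:

First scattering at θ₁ = 28°:
Δλ₁ = λ_C(1 - cos(28°))
Δλ₁ = 2.4263 × 0.1171
Δλ₁ = 0.2840 pm

After first scattering:
λ₁ = 66.3 + 0.2840 = 66.5840 pm

Second scattering at θ₂ = 31°:
Δλ₂ = λ_C(1 - cos(31°))
Δλ₂ = 2.4263 × 0.1428
Δλ₂ = 0.3466 pm

Final wavelength:
λ₂ = 66.5840 + 0.3466 = 66.9306 pm

Total shift: Δλ_total = 0.2840 + 0.3466 = 0.6306 pm

(Intermediate values are shown rounded; full precision is carried through to the final answer.)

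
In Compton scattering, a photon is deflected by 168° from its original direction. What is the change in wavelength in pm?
4.7996 pm

Using the Compton scattering formula:
Δλ = λ_C(1 - cos θ)

where λ_C = h/(m_e·c) ≈ 2.4263 pm is the Compton wavelength of an electron.

For θ = 168°:
cos(168°) = -0.9781
1 - cos(168°) = 1.9781

Δλ = 2.4263 × 1.9781
Δλ = 4.7996 pm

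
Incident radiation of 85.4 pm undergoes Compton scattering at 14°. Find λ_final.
85.4721 pm

Using the Compton scattering formula:
λ' = λ + Δλ = λ + λ_C(1 - cos θ)

Given:
- Initial wavelength λ = 85.4 pm
- Scattering angle θ = 14°
- Compton wavelength λ_C ≈ 2.4263 pm

Calculate the shift:
Δλ = 2.4263 × (1 - cos(14°))
Δλ = 2.4263 × 0.0297
Δλ = 0.0721 pm

Final wavelength:
λ' = 85.4 + 0.0721 = 85.4721 pm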